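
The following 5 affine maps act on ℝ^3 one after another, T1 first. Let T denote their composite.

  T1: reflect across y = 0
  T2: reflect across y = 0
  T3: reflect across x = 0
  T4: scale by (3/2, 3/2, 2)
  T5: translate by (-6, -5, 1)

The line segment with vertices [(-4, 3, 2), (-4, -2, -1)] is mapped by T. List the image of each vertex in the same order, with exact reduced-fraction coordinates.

T1 reflect across y = 0: (-4, 3, 2) → (-4, -3, 2); (-4, -2, -1) → (-4, 2, -1)
T2 reflect across y = 0: (-4, -3, 2) → (-4, 3, 2); (-4, 2, -1) → (-4, -2, -1)
T3 reflect across x = 0: (-4, 3, 2) → (4, 3, 2); (-4, -2, -1) → (4, -2, -1)
T4 scale by (3/2, 3/2, 2): (4, 3, 2) → (6, 9/2, 4); (4, -2, -1) → (6, -3, -2)
T5 translate by (-6, -5, 1): (6, 9/2, 4) → (0, -1/2, 5); (6, -3, -2) → (0, -8, -1)

image vertices: (0, -1/2, 5), (0, -8, -1)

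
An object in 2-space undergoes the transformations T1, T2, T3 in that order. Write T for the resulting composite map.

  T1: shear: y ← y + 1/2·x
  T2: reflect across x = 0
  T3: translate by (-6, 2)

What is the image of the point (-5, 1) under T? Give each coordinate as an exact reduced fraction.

T1 shear: y ← y + 1/2·x: (-5, 1) → (-5, -3/2)
T2 reflect across x = 0: (-5, -3/2) → (5, -3/2)
T3 translate by (-6, 2): (5, -3/2) → (-1, 1/2)

T(p) = (-1, 1/2)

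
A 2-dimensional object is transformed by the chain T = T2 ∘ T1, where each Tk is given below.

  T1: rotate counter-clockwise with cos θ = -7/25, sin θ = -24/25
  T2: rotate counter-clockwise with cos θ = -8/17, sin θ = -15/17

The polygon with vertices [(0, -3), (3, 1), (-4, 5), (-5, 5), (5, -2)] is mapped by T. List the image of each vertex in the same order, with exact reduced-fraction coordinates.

T1 rotate counter-clockwise with cos θ = -7/25, sin θ = -24/25: (0, -3) → (-72/25, 21/25); (3, 1) → (3/25, -79/25); (-4, 5) → (148/25, 61/25); (-5, 5) → (31/5, 17/5); (5, -2) → (-83/25, -106/25)
T2 rotate counter-clockwise with cos θ = -8/17, sin θ = -15/17: (-72/25, 21/25) → (891/425, 912/425); (3/25, -79/25) → (-1209/425, 587/425); (148/25, 61/25) → (-269/425, -2708/425); (31/5, 17/5) → (7/85, -601/85); (-83/25, -106/25) → (-926/425, 2093/425)

image vertices: (891/425, 912/425), (-1209/425, 587/425), (-269/425, -2708/425), (7/85, -601/85), (-926/425, 2093/425)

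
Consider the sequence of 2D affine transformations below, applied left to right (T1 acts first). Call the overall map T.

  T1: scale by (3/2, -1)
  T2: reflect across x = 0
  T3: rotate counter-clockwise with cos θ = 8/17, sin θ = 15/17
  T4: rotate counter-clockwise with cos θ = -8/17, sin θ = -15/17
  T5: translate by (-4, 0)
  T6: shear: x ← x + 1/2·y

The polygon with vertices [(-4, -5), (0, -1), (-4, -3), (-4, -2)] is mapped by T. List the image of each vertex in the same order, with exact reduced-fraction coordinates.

T1 scale by (3/2, -1): (-4, -5) → (-6, 5); (0, -1) → (0, 1); (-4, -3) → (-6, 3); (-4, -2) → (-6, 2)
T2 reflect across x = 0: (-6, 5) → (6, 5); (0, 1) → (0, 1); (-6, 3) → (6, 3); (-6, 2) → (6, 2)
T3 rotate counter-clockwise with cos θ = 8/17, sin θ = 15/17: (6, 5) → (-27/17, 130/17); (0, 1) → (-15/17, 8/17); (6, 3) → (3/17, 114/17); (6, 2) → (18/17, 106/17)
T4 rotate counter-clockwise with cos θ = -8/17, sin θ = -15/17: (-27/17, 130/17) → (2166/289, -635/289); (-15/17, 8/17) → (240/289, 161/289); (3/17, 114/17) → (1686/289, -957/289); (18/17, 106/17) → (1446/289, -1118/289)
T5 translate by (-4, 0): (2166/289, -635/289) → (1010/289, -635/289); (240/289, 161/289) → (-916/289, 161/289); (1686/289, -957/289) → (530/289, -957/289); (1446/289, -1118/289) → (290/289, -1118/289)
T6 shear: x ← x + 1/2·y: (1010/289, -635/289) → (1385/578, -635/289); (-916/289, 161/289) → (-1671/578, 161/289); (530/289, -957/289) → (103/578, -957/289); (290/289, -1118/289) → (-269/289, -1118/289)

image vertices: (1385/578, -635/289), (-1671/578, 161/289), (103/578, -957/289), (-269/289, -1118/289)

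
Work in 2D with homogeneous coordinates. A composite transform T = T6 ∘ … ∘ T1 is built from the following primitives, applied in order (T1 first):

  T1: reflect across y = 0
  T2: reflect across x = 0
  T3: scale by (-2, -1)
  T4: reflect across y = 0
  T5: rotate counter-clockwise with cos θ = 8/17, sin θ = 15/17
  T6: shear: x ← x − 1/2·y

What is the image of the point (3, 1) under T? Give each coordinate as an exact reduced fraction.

T(p) = (22/17, 82/17)

T1 reflect across y = 0: (3, 1) → (3, -1)
T2 reflect across x = 0: (3, -1) → (-3, -1)
T3 scale by (-2, -1): (-3, -1) → (6, 1)
T4 reflect across y = 0: (6, 1) → (6, -1)
T5 rotate counter-clockwise with cos θ = 8/17, sin θ = 15/17: (6, -1) → (63/17, 82/17)
T6 shear: x ← x − 1/2·y: (63/17, 82/17) → (22/17, 82/17)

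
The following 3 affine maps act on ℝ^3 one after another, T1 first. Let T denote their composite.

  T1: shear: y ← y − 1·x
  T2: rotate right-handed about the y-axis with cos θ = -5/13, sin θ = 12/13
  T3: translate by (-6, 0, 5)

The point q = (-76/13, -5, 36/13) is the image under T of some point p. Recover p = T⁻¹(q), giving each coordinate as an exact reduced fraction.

p = (2, -3, 1)

T1 = [1 0 0 0; -1 1 0 0; 0 0 1 0; 0 0 0 1]
T2·T1 = [-5/13 0 12/13 0; -1 1 0 0; -12/13 0 -5/13 0; 0 0 0 1]
T3·…·T1 = [-5/13 0 12/13 -6; -1 1 0 0; -12/13 0 -5/13 5; 0 0 0 1]
det M = 1; M⁻¹ = [-5/13 0 -12/13 30/13; -5/13 1 -12/13 30/13; 12/13 0 -5/13 97/13; 0 0 0 1]
M⁻¹ · (-76/13, -5, 36/13)ᵀ = (2, -3, 1)ᵀ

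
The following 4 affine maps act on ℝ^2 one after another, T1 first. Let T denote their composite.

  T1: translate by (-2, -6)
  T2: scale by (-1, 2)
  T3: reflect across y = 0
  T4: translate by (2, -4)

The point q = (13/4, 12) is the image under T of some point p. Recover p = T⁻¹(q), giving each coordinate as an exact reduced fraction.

T1 = [1 0 -2; 0 1 -6; 0 0 1]
T2·T1 = [-1 0 2; 0 2 -12; 0 0 1]
T3·…·T1 = [-1 0 2; 0 -2 12; 0 0 1]
T4·…·T1 = [-1 0 4; 0 -2 8; 0 0 1]
det M = 2; M⁻¹ = [-1 0 4; 0 -1/2 4; 0 0 1]
M⁻¹ · (13/4, 12)ᵀ = (3/4, -2)ᵀ

p = (3/4, -2)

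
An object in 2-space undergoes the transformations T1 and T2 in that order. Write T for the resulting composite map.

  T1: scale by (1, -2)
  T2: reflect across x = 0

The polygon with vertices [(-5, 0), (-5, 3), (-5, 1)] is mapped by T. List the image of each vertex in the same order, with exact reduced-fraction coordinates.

image vertices: (5, 0), (5, -6), (5, -2)

T1 scale by (1, -2): (-5, 0) → (-5, 0); (-5, 3) → (-5, -6); (-5, 1) → (-5, -2)
T2 reflect across x = 0: (-5, 0) → (5, 0); (-5, -6) → (5, -6); (-5, -2) → (5, -2)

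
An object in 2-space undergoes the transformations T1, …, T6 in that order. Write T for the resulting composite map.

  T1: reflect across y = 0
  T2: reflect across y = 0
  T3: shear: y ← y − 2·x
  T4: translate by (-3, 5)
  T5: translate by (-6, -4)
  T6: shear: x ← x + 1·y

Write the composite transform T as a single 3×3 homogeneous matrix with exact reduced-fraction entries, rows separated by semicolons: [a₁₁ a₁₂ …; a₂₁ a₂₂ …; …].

T1 = [1 0 0; 0 -1 0; 0 0 1]
T2·T1 = [1 0 0; 0 1 0; 0 0 1]
T3·…·T1 = [1 0 0; -2 1 0; 0 0 1]
T4·…·T1 = [1 0 -3; -2 1 5; 0 0 1]
T5·…·T1 = [1 0 -9; -2 1 1; 0 0 1]
T6·…·T1 = [-1 1 -8; -2 1 1; 0 0 1]

T = [-1 1 -8; -2 1 1; 0 0 1]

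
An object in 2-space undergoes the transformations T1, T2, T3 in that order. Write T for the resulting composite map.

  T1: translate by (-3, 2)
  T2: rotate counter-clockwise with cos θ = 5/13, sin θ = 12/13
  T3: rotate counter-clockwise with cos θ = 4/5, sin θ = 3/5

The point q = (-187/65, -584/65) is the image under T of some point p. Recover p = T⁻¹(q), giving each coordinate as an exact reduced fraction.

T1 = [1 0 -3; 0 1 2; 0 0 1]
T2·T1 = [5/13 -12/13 -3; 12/13 5/13 -2; 0 0 1]
T3·…·T1 = [-16/65 -63/65 -6/5; 63/65 -16/65 -17/5; 0 0 1]
det M = 1; M⁻¹ = [-16/65 63/65 3; -63/65 -16/65 -2; 0 0 1]
M⁻¹ · (-187/65, -584/65)ᵀ = (-5, 3)ᵀ

p = (-5, 3)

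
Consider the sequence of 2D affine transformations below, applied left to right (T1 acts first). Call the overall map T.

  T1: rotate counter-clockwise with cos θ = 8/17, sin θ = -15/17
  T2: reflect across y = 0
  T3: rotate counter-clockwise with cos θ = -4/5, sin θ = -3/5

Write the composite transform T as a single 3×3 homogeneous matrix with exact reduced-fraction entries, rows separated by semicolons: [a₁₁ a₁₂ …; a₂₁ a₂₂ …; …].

T = [13/85 -84/85 0; -84/85 -13/85 0; 0 0 1]

T1 = [8/17 15/17 0; -15/17 8/17 0; 0 0 1]
T2·T1 = [8/17 15/17 0; 15/17 -8/17 0; 0 0 1]
T3·…·T1 = [13/85 -84/85 0; -84/85 -13/85 0; 0 0 1]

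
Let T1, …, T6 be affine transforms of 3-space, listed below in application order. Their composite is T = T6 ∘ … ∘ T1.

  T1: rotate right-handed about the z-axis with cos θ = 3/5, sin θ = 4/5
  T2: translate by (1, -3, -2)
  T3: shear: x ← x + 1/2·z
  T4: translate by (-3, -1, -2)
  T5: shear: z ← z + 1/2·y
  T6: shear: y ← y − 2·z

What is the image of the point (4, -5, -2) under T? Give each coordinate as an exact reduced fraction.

T(p) = (12/5, 12, -79/10)

T1 rotate right-handed about the z-axis with cos θ = 3/5, sin θ = 4/5: (4, -5, -2) → (32/5, 1/5, -2)
T2 translate by (1, -3, -2): (32/5, 1/5, -2) → (37/5, -14/5, -4)
T3 shear: x ← x + 1/2·z: (37/5, -14/5, -4) → (27/5, -14/5, -4)
T4 translate by (-3, -1, -2): (27/5, -14/5, -4) → (12/5, -19/5, -6)
T5 shear: z ← z + 1/2·y: (12/5, -19/5, -6) → (12/5, -19/5, -79/10)
T6 shear: y ← y − 2·z: (12/5, -19/5, -79/10) → (12/5, 12, -79/10)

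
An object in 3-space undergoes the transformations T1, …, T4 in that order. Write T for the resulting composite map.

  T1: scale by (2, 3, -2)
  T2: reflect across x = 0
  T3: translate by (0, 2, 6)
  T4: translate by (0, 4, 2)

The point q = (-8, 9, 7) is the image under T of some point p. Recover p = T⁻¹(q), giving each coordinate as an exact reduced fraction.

p = (4, 1, 1/2)

T1 = [2 0 0 0; 0 3 0 0; 0 0 -2 0; 0 0 0 1]
T2·T1 = [-2 0 0 0; 0 3 0 0; 0 0 -2 0; 0 0 0 1]
T3·…·T1 = [-2 0 0 0; 0 3 0 2; 0 0 -2 6; 0 0 0 1]
T4·…·T1 = [-2 0 0 0; 0 3 0 6; 0 0 -2 8; 0 0 0 1]
det M = 12; M⁻¹ = [-1/2 0 0 0; 0 1/3 0 -2; 0 0 -1/2 4; 0 0 0 1]
M⁻¹ · (-8, 9, 7)ᵀ = (4, 1, 1/2)ᵀ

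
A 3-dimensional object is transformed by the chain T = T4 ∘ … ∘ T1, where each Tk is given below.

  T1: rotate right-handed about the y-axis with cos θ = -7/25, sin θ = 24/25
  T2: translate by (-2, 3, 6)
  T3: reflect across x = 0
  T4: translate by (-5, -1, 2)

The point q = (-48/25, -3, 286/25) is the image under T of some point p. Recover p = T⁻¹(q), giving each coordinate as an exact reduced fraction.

T1 = [-7/25 0 24/25 0; 0 1 0 0; -24/25 0 -7/25 0; 0 0 0 1]
T2·T1 = [-7/25 0 24/25 -2; 0 1 0 3; -24/25 0 -7/25 6; 0 0 0 1]
T3·…·T1 = [7/25 0 -24/25 2; 0 1 0 3; -24/25 0 -7/25 6; 0 0 0 1]
T4·…·T1 = [7/25 0 -24/25 -3; 0 1 0 2; -24/25 0 -7/25 8; 0 0 0 1]
det M = -1; M⁻¹ = [7/25 0 -24/25 213/25; 0 1 0 -2; -24/25 0 -7/25 -16/25; 0 0 0 1]
M⁻¹ · (-48/25, -3, 286/25)ᵀ = (-3, -5, -2)ᵀ

p = (-3, -5, -2)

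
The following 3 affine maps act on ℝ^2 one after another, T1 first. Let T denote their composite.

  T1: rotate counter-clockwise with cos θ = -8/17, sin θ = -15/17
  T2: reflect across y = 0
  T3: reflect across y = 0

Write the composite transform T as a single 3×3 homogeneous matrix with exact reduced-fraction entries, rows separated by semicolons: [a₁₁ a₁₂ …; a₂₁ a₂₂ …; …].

T1 = [-8/17 15/17 0; -15/17 -8/17 0; 0 0 1]
T2·T1 = [-8/17 15/17 0; 15/17 8/17 0; 0 0 1]
T3·…·T1 = [-8/17 15/17 0; -15/17 -8/17 0; 0 0 1]

T = [-8/17 15/17 0; -15/17 -8/17 0; 0 0 1]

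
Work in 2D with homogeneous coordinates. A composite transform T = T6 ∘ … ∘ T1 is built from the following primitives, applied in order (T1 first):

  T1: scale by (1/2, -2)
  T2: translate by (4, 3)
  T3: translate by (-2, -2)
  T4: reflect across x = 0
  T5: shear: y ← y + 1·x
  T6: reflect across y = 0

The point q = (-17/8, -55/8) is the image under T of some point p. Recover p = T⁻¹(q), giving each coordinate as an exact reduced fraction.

T1 = [1/2 0 0; 0 -2 0; 0 0 1]
T2·T1 = [1/2 0 4; 0 -2 3; 0 0 1]
T3·…·T1 = [1/2 0 2; 0 -2 1; 0 0 1]
T4·…·T1 = [-1/2 0 -2; 0 -2 1; 0 0 1]
T5·…·T1 = [-1/2 0 -2; -1/2 -2 -1; 0 0 1]
T6·…·T1 = [-1/2 0 -2; 1/2 2 1; 0 0 1]
det M = -1; M⁻¹ = [-2 0 -4; 1/2 1/2 1/2; 0 0 1]
M⁻¹ · (-17/8, -55/8)ᵀ = (1/4, -4)ᵀ

p = (1/4, -4)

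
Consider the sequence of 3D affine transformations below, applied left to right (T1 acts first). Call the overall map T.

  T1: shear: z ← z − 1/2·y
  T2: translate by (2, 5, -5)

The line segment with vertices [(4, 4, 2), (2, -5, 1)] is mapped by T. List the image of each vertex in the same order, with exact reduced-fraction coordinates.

image vertices: (6, 9, -5), (4, 0, -3/2)

T1 shear: z ← z − 1/2·y: (4, 4, 2) → (4, 4, 0); (2, -5, 1) → (2, -5, 7/2)
T2 translate by (2, 5, -5): (4, 4, 0) → (6, 9, -5); (2, -5, 7/2) → (4, 0, -3/2)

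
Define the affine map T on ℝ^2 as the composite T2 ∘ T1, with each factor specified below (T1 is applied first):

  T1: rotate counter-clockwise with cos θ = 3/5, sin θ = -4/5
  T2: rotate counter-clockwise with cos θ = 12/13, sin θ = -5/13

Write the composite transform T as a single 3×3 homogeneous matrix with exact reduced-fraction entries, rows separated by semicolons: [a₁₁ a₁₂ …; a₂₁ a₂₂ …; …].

T = [16/65 63/65 0; -63/65 16/65 0; 0 0 1]

T1 = [3/5 4/5 0; -4/5 3/5 0; 0 0 1]
T2·T1 = [16/65 63/65 0; -63/65 16/65 0; 0 0 1]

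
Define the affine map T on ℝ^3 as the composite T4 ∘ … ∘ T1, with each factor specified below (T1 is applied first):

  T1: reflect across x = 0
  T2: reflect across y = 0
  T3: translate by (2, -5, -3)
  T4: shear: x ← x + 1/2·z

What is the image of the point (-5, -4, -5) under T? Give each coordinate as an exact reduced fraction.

T(p) = (3, -1, -8)

T1 reflect across x = 0: (-5, -4, -5) → (5, -4, -5)
T2 reflect across y = 0: (5, -4, -5) → (5, 4, -5)
T3 translate by (2, -5, -3): (5, 4, -5) → (7, -1, -8)
T4 shear: x ← x + 1/2·z: (7, -1, -8) → (3, -1, -8)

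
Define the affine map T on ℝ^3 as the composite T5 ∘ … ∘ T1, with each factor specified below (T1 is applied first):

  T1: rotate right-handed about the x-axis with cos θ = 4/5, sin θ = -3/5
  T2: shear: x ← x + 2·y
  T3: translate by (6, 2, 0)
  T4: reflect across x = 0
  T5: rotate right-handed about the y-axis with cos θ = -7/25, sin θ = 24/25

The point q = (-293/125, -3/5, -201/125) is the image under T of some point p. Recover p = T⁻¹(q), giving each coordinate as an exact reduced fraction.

T1 = [1 0 0 0; 0 4/5 3/5 0; 0 -3/5 4/5 0; 0 0 0 1]
T2·T1 = [1 8/5 6/5 0; 0 4/5 3/5 0; 0 -3/5 4/5 0; 0 0 0 1]
T3·…·T1 = [1 8/5 6/5 6; 0 4/5 3/5 2; 0 -3/5 4/5 0; 0 0 0 1]
T4·…·T1 = [-1 -8/5 -6/5 -6; 0 4/5 3/5 2; 0 -3/5 4/5 0; 0 0 0 1]
T5·…·T1 = [7/25 -16/125 138/125 42/25; 0 4/5 3/5 2; 24/25 213/125 116/125 144/25; 0 0 0 1]
det M = -1; M⁻¹ = [7/25 -2 24/25 -2; -72/125 4/5 21/125 -8/5; 96/125 3/5 -28/125 -6/5; 0 0 0 1]
M⁻¹ · (-293/125, -3/5, -201/125)ᵀ = (-3, -1, -3)ᵀ

p = (-3, -1, -3)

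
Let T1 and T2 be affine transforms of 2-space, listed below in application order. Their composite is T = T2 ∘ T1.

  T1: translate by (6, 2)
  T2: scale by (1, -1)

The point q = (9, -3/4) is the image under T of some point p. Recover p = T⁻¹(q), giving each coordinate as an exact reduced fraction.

p = (3, -5/4)

T1 = [1 0 6; 0 1 2; 0 0 1]
T2·T1 = [1 0 6; 0 -1 -2; 0 0 1]
det M = -1; M⁻¹ = [1 0 -6; 0 -1 -2; 0 0 1]
M⁻¹ · (9, -3/4)ᵀ = (3, -5/4)ᵀ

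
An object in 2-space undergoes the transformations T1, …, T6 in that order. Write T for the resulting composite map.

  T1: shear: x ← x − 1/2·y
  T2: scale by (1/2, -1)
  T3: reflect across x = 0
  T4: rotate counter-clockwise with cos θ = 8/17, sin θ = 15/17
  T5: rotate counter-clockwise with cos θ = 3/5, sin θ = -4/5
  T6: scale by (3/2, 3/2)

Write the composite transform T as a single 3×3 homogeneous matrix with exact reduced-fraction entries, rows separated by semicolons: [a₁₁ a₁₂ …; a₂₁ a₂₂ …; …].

T1 = [1 -1/2 0; 0 1 0; 0 0 1]
T2·T1 = [1/2 -1/4 0; 0 -1 0; 0 0 1]
T3·…·T1 = [-1/2 1/4 0; 0 -1 0; 0 0 1]
T4·…·T1 = [-4/17 1 0; -15/34 -1/4 0; 0 0 1]
T5·…·T1 = [-42/85 2/5 0; -13/170 -19/20 0; 0 0 1]
T6·…·T1 = [-63/85 3/5 0; -39/340 -57/40 0; 0 0 1]

T = [-63/85 3/5 0; -39/340 -57/40 0; 0 0 1]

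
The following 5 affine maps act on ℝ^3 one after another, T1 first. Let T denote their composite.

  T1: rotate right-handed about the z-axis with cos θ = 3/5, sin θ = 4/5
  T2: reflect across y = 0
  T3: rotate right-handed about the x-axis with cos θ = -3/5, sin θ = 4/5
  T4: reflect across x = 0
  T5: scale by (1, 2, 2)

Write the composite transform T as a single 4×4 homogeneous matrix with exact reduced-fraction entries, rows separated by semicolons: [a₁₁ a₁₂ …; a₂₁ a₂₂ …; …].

T = [-3/5 4/5 0 0; 24/25 18/25 -8/5 0; -32/25 -24/25 -6/5 0; 0 0 0 1]

T1 = [3/5 -4/5 0 0; 4/5 3/5 0 0; 0 0 1 0; 0 0 0 1]
T2·T1 = [3/5 -4/5 0 0; -4/5 -3/5 0 0; 0 0 1 0; 0 0 0 1]
T3·…·T1 = [3/5 -4/5 0 0; 12/25 9/25 -4/5 0; -16/25 -12/25 -3/5 0; 0 0 0 1]
T4·…·T1 = [-3/5 4/5 0 0; 12/25 9/25 -4/5 0; -16/25 -12/25 -3/5 0; 0 0 0 1]
T5·…·T1 = [-3/5 4/5 0 0; 24/25 18/25 -8/5 0; -32/25 -24/25 -6/5 0; 0 0 0 1]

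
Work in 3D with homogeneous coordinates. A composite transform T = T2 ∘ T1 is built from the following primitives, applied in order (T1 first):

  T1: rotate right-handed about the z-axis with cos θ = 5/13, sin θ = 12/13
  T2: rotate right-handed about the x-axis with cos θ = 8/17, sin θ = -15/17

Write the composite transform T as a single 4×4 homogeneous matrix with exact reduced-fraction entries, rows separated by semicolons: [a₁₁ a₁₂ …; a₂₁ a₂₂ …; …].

T = [5/13 -12/13 0 0; 96/221 40/221 15/17 0; -180/221 -75/221 8/17 0; 0 0 0 1]

T1 = [5/13 -12/13 0 0; 12/13 5/13 0 0; 0 0 1 0; 0 0 0 1]
T2·T1 = [5/13 -12/13 0 0; 96/221 40/221 15/17 0; -180/221 -75/221 8/17 0; 0 0 0 1]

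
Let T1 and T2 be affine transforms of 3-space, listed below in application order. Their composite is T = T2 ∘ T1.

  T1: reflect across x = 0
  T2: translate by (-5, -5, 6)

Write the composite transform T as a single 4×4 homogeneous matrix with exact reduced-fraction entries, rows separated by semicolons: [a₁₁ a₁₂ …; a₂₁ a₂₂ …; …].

T1 = [-1 0 0 0; 0 1 0 0; 0 0 1 0; 0 0 0 1]
T2·T1 = [-1 0 0 -5; 0 1 0 -5; 0 0 1 6; 0 0 0 1]

T = [-1 0 0 -5; 0 1 0 -5; 0 0 1 6; 0 0 0 1]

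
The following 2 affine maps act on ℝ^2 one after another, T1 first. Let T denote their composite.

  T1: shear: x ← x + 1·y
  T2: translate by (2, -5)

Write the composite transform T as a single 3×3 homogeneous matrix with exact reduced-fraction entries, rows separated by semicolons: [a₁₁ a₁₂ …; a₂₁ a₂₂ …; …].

T1 = [1 1 0; 0 1 0; 0 0 1]
T2·T1 = [1 1 2; 0 1 -5; 0 0 1]

T = [1 1 2; 0 1 -5; 0 0 1]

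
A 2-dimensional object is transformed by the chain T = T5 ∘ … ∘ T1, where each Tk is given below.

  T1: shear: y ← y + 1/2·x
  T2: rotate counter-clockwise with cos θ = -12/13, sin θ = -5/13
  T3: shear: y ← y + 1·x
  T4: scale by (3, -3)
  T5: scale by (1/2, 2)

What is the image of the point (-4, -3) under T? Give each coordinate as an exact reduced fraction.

T(p) = (69/26, -618/13)

T1 shear: y ← y + 1/2·x: (-4, -3) → (-4, -5)
T2 rotate counter-clockwise with cos θ = -12/13, sin θ = -5/13: (-4, -5) → (23/13, 80/13)
T3 shear: y ← y + 1·x: (23/13, 80/13) → (23/13, 103/13)
T4 scale by (3, -3): (23/13, 103/13) → (69/13, -309/13)
T5 scale by (1/2, 2): (69/13, -309/13) → (69/26, -618/13)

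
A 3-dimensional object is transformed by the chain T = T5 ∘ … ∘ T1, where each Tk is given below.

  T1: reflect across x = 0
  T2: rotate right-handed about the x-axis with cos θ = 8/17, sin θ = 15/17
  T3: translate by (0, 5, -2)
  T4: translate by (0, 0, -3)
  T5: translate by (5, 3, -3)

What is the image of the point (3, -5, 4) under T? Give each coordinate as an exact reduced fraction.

T1 reflect across x = 0: (3, -5, 4) → (-3, -5, 4)
T2 rotate right-handed about the x-axis with cos θ = 8/17, sin θ = 15/17: (-3, -5, 4) → (-3, -100/17, -43/17)
T3 translate by (0, 5, -2): (-3, -100/17, -43/17) → (-3, -15/17, -77/17)
T4 translate by (0, 0, -3): (-3, -15/17, -77/17) → (-3, -15/17, -128/17)
T5 translate by (5, 3, -3): (-3, -15/17, -128/17) → (2, 36/17, -179/17)

T(p) = (2, 36/17, -179/17)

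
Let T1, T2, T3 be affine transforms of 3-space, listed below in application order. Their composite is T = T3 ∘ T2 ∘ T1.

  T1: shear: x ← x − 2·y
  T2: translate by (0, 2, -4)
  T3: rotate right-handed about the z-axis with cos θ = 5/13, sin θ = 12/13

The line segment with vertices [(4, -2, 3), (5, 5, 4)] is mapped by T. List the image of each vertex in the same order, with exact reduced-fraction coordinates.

T1 shear: x ← x − 2·y: (4, -2, 3) → (8, -2, 3); (5, 5, 4) → (-5, 5, 4)
T2 translate by (0, 2, -4): (8, -2, 3) → (8, 0, -1); (-5, 5, 4) → (-5, 7, 0)
T3 rotate right-handed about the z-axis with cos θ = 5/13, sin θ = 12/13: (8, 0, -1) → (40/13, 96/13, -1); (-5, 7, 0) → (-109/13, -25/13, 0)

image vertices: (40/13, 96/13, -1), (-109/13, -25/13, 0)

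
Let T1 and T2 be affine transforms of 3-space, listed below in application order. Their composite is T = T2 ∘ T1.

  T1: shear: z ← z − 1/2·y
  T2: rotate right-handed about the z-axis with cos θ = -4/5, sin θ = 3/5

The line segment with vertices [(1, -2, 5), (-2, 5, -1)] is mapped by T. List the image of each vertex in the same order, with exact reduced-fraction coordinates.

T1 shear: z ← z − 1/2·y: (1, -2, 5) → (1, -2, 6); (-2, 5, -1) → (-2, 5, -7/2)
T2 rotate right-handed about the z-axis with cos θ = -4/5, sin θ = 3/5: (1, -2, 6) → (2/5, 11/5, 6); (-2, 5, -7/2) → (-7/5, -26/5, -7/2)

image vertices: (2/5, 11/5, 6), (-7/5, -26/5, -7/2)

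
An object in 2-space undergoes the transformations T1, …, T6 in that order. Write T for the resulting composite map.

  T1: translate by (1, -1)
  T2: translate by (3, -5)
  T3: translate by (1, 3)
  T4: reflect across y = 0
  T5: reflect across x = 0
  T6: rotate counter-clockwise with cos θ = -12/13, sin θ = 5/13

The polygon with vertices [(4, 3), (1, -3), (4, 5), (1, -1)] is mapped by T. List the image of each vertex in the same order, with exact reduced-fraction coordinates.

image vertices: (108/13, -45/13), (42/13, -102/13), (118/13, -21/13), (4, -6)

T1 translate by (1, -1): (4, 3) → (5, 2); (1, -3) → (2, -4); (4, 5) → (5, 4); (1, -1) → (2, -2)
T2 translate by (3, -5): (5, 2) → (8, -3); (2, -4) → (5, -9); (5, 4) → (8, -1); (2, -2) → (5, -7)
T3 translate by (1, 3): (8, -3) → (9, 0); (5, -9) → (6, -6); (8, -1) → (9, 2); (5, -7) → (6, -4)
T4 reflect across y = 0: (9, 0) → (9, 0); (6, -6) → (6, 6); (9, 2) → (9, -2); (6, -4) → (6, 4)
T5 reflect across x = 0: (9, 0) → (-9, 0); (6, 6) → (-6, 6); (9, -2) → (-9, -2); (6, 4) → (-6, 4)
T6 rotate counter-clockwise with cos θ = -12/13, sin θ = 5/13: (-9, 0) → (108/13, -45/13); (-6, 6) → (42/13, -102/13); (-9, -2) → (118/13, -21/13); (-6, 4) → (4, -6)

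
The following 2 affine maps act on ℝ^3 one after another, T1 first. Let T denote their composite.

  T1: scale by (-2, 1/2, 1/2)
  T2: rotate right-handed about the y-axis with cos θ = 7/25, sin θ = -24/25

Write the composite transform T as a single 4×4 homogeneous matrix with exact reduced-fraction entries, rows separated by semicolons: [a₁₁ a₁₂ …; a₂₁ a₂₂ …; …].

T1 = [-2 0 0 0; 0 1/2 0 0; 0 0 1/2 0; 0 0 0 1]
T2·T1 = [-14/25 0 -12/25 0; 0 1/2 0 0; -48/25 0 7/50 0; 0 0 0 1]

T = [-14/25 0 -12/25 0; 0 1/2 0 0; -48/25 0 7/50 0; 0 0 0 1]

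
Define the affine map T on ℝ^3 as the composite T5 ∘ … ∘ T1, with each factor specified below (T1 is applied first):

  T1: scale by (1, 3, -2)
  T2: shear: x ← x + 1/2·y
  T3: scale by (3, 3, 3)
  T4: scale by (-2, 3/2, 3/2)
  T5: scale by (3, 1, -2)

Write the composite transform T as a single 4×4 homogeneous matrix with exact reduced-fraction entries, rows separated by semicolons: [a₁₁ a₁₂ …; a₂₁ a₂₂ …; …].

T = [-18 -27 0 0; 0 27/2 0 0; 0 0 18 0; 0 0 0 1]

T1 = [1 0 0 0; 0 3 0 0; 0 0 -2 0; 0 0 0 1]
T2·T1 = [1 3/2 0 0; 0 3 0 0; 0 0 -2 0; 0 0 0 1]
T3·…·T1 = [3 9/2 0 0; 0 9 0 0; 0 0 -6 0; 0 0 0 1]
T4·…·T1 = [-6 -9 0 0; 0 27/2 0 0; 0 0 -9 0; 0 0 0 1]
T5·…·T1 = [-18 -27 0 0; 0 27/2 0 0; 0 0 18 0; 0 0 0 1]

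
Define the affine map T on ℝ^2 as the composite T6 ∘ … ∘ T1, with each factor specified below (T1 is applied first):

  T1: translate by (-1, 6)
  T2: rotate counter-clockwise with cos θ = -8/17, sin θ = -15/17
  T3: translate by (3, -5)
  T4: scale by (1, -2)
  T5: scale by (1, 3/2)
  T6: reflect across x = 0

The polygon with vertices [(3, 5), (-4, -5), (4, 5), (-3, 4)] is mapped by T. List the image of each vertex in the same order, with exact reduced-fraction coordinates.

image vertices: (-200/17, 609/17), (-106/17, 54/17), (-192/17, 654/17), (-233/17, 315/17)

T1 translate by (-1, 6): (3, 5) → (2, 11); (-4, -5) → (-5, 1); (4, 5) → (3, 11); (-3, 4) → (-4, 10)
T2 rotate counter-clockwise with cos θ = -8/17, sin θ = -15/17: (2, 11) → (149/17, -118/17); (-5, 1) → (55/17, 67/17); (3, 11) → (141/17, -133/17); (-4, 10) → (182/17, -20/17)
T3 translate by (3, -5): (149/17, -118/17) → (200/17, -203/17); (55/17, 67/17) → (106/17, -18/17); (141/17, -133/17) → (192/17, -218/17); (182/17, -20/17) → (233/17, -105/17)
T4 scale by (1, -2): (200/17, -203/17) → (200/17, 406/17); (106/17, -18/17) → (106/17, 36/17); (192/17, -218/17) → (192/17, 436/17); (233/17, -105/17) → (233/17, 210/17)
T5 scale by (1, 3/2): (200/17, 406/17) → (200/17, 609/17); (106/17, 36/17) → (106/17, 54/17); (192/17, 436/17) → (192/17, 654/17); (233/17, 210/17) → (233/17, 315/17)
T6 reflect across x = 0: (200/17, 609/17) → (-200/17, 609/17); (106/17, 54/17) → (-106/17, 54/17); (192/17, 654/17) → (-192/17, 654/17); (233/17, 315/17) → (-233/17, 315/17)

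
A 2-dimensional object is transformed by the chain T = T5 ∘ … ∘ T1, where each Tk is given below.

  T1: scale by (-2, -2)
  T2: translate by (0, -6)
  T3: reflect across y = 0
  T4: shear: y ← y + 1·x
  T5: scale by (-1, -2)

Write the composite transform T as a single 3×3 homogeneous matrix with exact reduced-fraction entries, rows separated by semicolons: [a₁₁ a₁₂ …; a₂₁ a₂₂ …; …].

T1 = [-2 0 0; 0 -2 0; 0 0 1]
T2·T1 = [-2 0 0; 0 -2 -6; 0 0 1]
T3·…·T1 = [-2 0 0; 0 2 6; 0 0 1]
T4·…·T1 = [-2 0 0; -2 2 6; 0 0 1]
T5·…·T1 = [2 0 0; 4 -4 -12; 0 0 1]

T = [2 0 0; 4 -4 -12; 0 0 1]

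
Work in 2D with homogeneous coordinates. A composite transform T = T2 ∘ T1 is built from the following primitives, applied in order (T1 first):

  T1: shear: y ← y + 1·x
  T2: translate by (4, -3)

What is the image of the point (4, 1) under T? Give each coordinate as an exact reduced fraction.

T1 shear: y ← y + 1·x: (4, 1) → (4, 5)
T2 translate by (4, -3): (4, 5) → (8, 2)

T(p) = (8, 2)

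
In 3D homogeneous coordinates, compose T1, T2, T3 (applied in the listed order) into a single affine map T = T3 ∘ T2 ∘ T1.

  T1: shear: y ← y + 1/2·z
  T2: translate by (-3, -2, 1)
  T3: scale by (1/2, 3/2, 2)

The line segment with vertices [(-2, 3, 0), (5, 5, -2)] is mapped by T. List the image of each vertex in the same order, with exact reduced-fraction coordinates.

image vertices: (-5/2, 3/2, 2), (1, 3, -2)

T1 shear: y ← y + 1/2·z: (-2, 3, 0) → (-2, 3, 0); (5, 5, -2) → (5, 4, -2)
T2 translate by (-3, -2, 1): (-2, 3, 0) → (-5, 1, 1); (5, 4, -2) → (2, 2, -1)
T3 scale by (1/2, 3/2, 2): (-5, 1, 1) → (-5/2, 3/2, 2); (2, 2, -1) → (1, 3, -2)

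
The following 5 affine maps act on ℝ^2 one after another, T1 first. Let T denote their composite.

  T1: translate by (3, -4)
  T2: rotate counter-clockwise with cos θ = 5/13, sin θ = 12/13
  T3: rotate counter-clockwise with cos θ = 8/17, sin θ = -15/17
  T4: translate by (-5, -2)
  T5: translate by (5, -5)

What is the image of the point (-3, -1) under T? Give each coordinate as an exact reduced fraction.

T(p) = (105/221, -2647/221)

T1 translate by (3, -4): (-3, -1) → (0, -5)
T2 rotate counter-clockwise with cos θ = 5/13, sin θ = 12/13: (0, -5) → (60/13, -25/13)
T3 rotate counter-clockwise with cos θ = 8/17, sin θ = -15/17: (60/13, -25/13) → (105/221, -1100/221)
T4 translate by (-5, -2): (105/221, -1100/221) → (-1000/221, -1542/221)
T5 translate by (5, -5): (-1000/221, -1542/221) → (105/221, -2647/221)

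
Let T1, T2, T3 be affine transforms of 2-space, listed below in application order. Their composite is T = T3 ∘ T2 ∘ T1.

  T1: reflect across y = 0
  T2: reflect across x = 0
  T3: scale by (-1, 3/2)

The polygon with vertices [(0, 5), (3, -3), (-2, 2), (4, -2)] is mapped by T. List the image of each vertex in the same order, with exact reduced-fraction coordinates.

T1 reflect across y = 0: (0, 5) → (0, -5); (3, -3) → (3, 3); (-2, 2) → (-2, -2); (4, -2) → (4, 2)
T2 reflect across x = 0: (0, -5) → (0, -5); (3, 3) → (-3, 3); (-2, -2) → (2, -2); (4, 2) → (-4, 2)
T3 scale by (-1, 3/2): (0, -5) → (0, -15/2); (-3, 3) → (3, 9/2); (2, -2) → (-2, -3); (-4, 2) → (4, 3)

image vertices: (0, -15/2), (3, 9/2), (-2, -3), (4, 3)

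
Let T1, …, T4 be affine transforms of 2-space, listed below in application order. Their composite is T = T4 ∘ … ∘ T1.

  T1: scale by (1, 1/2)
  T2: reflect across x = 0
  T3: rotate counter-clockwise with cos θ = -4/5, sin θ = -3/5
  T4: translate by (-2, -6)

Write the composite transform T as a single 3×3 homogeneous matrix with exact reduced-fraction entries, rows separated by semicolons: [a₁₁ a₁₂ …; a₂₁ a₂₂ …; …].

T = [4/5 3/10 -2; 3/5 -2/5 -6; 0 0 1]

T1 = [1 0 0; 0 1/2 0; 0 0 1]
T2·T1 = [-1 0 0; 0 1/2 0; 0 0 1]
T3·…·T1 = [4/5 3/10 0; 3/5 -2/5 0; 0 0 1]
T4·…·T1 = [4/5 3/10 -2; 3/5 -2/5 -6; 0 0 1]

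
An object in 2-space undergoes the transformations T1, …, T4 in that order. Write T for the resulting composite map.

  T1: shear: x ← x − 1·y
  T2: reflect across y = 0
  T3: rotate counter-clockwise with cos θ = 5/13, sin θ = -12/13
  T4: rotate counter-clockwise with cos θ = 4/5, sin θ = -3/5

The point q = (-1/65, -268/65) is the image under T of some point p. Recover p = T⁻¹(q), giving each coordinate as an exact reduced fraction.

T1 = [1 -1 0; 0 1 0; 0 0 1]
T2·T1 = [1 -1 0; 0 -1 0; 0 0 1]
T3·…·T1 = [5/13 -17/13 0; -12/13 7/13 0; 0 0 1]
T4·…·T1 = [-16/65 -47/65 0; -63/65 79/65 0; 0 0 1]
det M = -1; M⁻¹ = [-79/65 -47/65 0; -63/65 16/65 0; 0 0 1]
M⁻¹ · (-1/65, -268/65)ᵀ = (3, -1)ᵀ

p = (3, -1)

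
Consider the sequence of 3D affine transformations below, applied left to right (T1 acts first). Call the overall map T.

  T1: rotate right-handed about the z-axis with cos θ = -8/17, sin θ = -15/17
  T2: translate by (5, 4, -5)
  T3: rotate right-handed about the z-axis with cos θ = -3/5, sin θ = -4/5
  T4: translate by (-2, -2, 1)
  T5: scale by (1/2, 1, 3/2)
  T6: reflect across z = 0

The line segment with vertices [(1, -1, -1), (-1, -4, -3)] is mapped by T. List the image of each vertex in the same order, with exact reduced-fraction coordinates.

image vertices: (-56/85, -601/85, 15/2), (191/170, -647/85, 21/2)

T1 rotate right-handed about the z-axis with cos θ = -8/17, sin θ = -15/17: (1, -1, -1) → (-23/17, -7/17, -1); (-1, -4, -3) → (-52/17, 47/17, -3)
T2 translate by (5, 4, -5): (-23/17, -7/17, -1) → (62/17, 61/17, -6); (-52/17, 47/17, -3) → (33/17, 115/17, -8)
T3 rotate right-handed about the z-axis with cos θ = -3/5, sin θ = -4/5: (62/17, 61/17, -6) → (58/85, -431/85, -6); (33/17, 115/17, -8) → (361/85, -477/85, -8)
T4 translate by (-2, -2, 1): (58/85, -431/85, -6) → (-112/85, -601/85, -5); (361/85, -477/85, -8) → (191/85, -647/85, -7)
T5 scale by (1/2, 1, 3/2): (-112/85, -601/85, -5) → (-56/85, -601/85, -15/2); (191/85, -647/85, -7) → (191/170, -647/85, -21/2)
T6 reflect across z = 0: (-56/85, -601/85, -15/2) → (-56/85, -601/85, 15/2); (191/170, -647/85, -21/2) → (191/170, -647/85, 21/2)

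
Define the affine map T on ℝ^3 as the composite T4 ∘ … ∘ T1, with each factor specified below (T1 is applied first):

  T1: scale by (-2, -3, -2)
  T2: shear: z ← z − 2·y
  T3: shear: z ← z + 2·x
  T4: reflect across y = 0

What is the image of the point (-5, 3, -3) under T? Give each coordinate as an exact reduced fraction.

T(p) = (10, 9, 44)

T1 scale by (-2, -3, -2): (-5, 3, -3) → (10, -9, 6)
T2 shear: z ← z − 2·y: (10, -9, 6) → (10, -9, 24)
T3 shear: z ← z + 2·x: (10, -9, 24) → (10, -9, 44)
T4 reflect across y = 0: (10, -9, 44) → (10, 9, 44)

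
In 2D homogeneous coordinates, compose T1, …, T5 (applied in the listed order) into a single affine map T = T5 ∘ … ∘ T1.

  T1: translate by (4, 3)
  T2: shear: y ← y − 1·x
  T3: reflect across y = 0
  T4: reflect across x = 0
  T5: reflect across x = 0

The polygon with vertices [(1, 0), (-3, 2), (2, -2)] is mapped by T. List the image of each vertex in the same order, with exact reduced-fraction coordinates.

T1 translate by (4, 3): (1, 0) → (5, 3); (-3, 2) → (1, 5); (2, -2) → (6, 1)
T2 shear: y ← y − 1·x: (5, 3) → (5, -2); (1, 5) → (1, 4); (6, 1) → (6, -5)
T3 reflect across y = 0: (5, -2) → (5, 2); (1, 4) → (1, -4); (6, -5) → (6, 5)
T4 reflect across x = 0: (5, 2) → (-5, 2); (1, -4) → (-1, -4); (6, 5) → (-6, 5)
T5 reflect across x = 0: (-5, 2) → (5, 2); (-1, -4) → (1, -4); (-6, 5) → (6, 5)

image vertices: (5, 2), (1, -4), (6, 5)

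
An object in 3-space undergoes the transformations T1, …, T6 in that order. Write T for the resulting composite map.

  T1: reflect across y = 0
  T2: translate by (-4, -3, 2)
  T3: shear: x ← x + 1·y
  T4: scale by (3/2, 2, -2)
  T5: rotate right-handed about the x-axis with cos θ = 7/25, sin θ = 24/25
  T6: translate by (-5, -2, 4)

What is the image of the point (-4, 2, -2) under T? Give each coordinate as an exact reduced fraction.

T(p) = (-49/2, -24/5, -28/5)

T1 reflect across y = 0: (-4, 2, -2) → (-4, -2, -2)
T2 translate by (-4, -3, 2): (-4, -2, -2) → (-8, -5, 0)
T3 shear: x ← x + 1·y: (-8, -5, 0) → (-13, -5, 0)
T4 scale by (3/2, 2, -2): (-13, -5, 0) → (-39/2, -10, 0)
T5 rotate right-handed about the x-axis with cos θ = 7/25, sin θ = 24/25: (-39/2, -10, 0) → (-39/2, -14/5, -48/5)
T6 translate by (-5, -2, 4): (-39/2, -14/5, -48/5) → (-49/2, -24/5, -28/5)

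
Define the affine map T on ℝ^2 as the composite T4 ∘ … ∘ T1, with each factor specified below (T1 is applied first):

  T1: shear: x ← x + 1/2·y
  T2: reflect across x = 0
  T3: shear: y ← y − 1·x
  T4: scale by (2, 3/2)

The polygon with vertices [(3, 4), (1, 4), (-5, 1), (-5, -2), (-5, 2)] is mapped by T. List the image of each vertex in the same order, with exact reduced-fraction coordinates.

image vertices: (-10, 27/2), (-6, 21/2), (9, -21/4), (12, -12), (8, -3)

T1 shear: x ← x + 1/2·y: (3, 4) → (5, 4); (1, 4) → (3, 4); (-5, 1) → (-9/2, 1); (-5, -2) → (-6, -2); (-5, 2) → (-4, 2)
T2 reflect across x = 0: (5, 4) → (-5, 4); (3, 4) → (-3, 4); (-9/2, 1) → (9/2, 1); (-6, -2) → (6, -2); (-4, 2) → (4, 2)
T3 shear: y ← y − 1·x: (-5, 4) → (-5, 9); (-3, 4) → (-3, 7); (9/2, 1) → (9/2, -7/2); (6, -2) → (6, -8); (4, 2) → (4, -2)
T4 scale by (2, 3/2): (-5, 9) → (-10, 27/2); (-3, 7) → (-6, 21/2); (9/2, -7/2) → (9, -21/4); (6, -8) → (12, -12); (4, -2) → (8, -3)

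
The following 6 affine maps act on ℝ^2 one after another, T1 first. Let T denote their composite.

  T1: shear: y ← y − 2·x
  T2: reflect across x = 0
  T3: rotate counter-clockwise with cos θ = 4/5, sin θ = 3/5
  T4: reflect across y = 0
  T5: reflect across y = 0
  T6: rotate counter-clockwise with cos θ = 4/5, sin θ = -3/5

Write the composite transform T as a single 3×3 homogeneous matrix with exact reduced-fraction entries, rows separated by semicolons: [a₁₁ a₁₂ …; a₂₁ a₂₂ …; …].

T1 = [1 0 0; -2 1 0; 0 0 1]
T2·T1 = [-1 0 0; -2 1 0; 0 0 1]
T3·…·T1 = [2/5 -3/5 0; -11/5 4/5 0; 0 0 1]
T4·…·T1 = [2/5 -3/5 0; 11/5 -4/5 0; 0 0 1]
T5·…·T1 = [2/5 -3/5 0; -11/5 4/5 0; 0 0 1]
T6·…·T1 = [-1 0 0; -2 1 0; 0 0 1]

T = [-1 0 0; -2 1 0; 0 0 1]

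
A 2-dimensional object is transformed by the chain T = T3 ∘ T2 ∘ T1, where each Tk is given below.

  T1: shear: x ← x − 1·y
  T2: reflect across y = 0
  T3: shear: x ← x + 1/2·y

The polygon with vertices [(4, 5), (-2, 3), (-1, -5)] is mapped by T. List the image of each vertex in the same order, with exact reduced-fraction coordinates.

T1 shear: x ← x − 1·y: (4, 5) → (-1, 5); (-2, 3) → (-5, 3); (-1, -5) → (4, -5)
T2 reflect across y = 0: (-1, 5) → (-1, -5); (-5, 3) → (-5, -3); (4, -5) → (4, 5)
T3 shear: x ← x + 1/2·y: (-1, -5) → (-7/2, -5); (-5, -3) → (-13/2, -3); (4, 5) → (13/2, 5)

image vertices: (-7/2, -5), (-13/2, -3), (13/2, 5)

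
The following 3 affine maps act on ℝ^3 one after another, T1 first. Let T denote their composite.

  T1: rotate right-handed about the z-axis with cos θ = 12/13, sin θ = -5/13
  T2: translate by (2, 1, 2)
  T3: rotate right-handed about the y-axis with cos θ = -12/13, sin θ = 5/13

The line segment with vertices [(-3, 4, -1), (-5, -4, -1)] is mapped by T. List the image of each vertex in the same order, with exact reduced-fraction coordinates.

image vertices: (-55/169, 76/13, -206/169), (713/169, -10/13, 114/169)

T1 rotate right-handed about the z-axis with cos θ = 12/13, sin θ = -5/13: (-3, 4, -1) → (-16/13, 63/13, -1); (-5, -4, -1) → (-80/13, -23/13, -1)
T2 translate by (2, 1, 2): (-16/13, 63/13, -1) → (10/13, 76/13, 1); (-80/13, -23/13, -1) → (-54/13, -10/13, 1)
T3 rotate right-handed about the y-axis with cos θ = -12/13, sin θ = 5/13: (10/13, 76/13, 1) → (-55/169, 76/13, -206/169); (-54/13, -10/13, 1) → (713/169, -10/13, 114/169)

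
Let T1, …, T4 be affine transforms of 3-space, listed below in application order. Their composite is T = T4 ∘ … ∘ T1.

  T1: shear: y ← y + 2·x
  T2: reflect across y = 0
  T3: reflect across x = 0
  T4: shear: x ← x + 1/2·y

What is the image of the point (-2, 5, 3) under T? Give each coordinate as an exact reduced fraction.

T(p) = (3/2, -1, 3)

T1 shear: y ← y + 2·x: (-2, 5, 3) → (-2, 1, 3)
T2 reflect across y = 0: (-2, 1, 3) → (-2, -1, 3)
T3 reflect across x = 0: (-2, -1, 3) → (2, -1, 3)
T4 shear: x ← x + 1/2·y: (2, -1, 3) → (3/2, -1, 3)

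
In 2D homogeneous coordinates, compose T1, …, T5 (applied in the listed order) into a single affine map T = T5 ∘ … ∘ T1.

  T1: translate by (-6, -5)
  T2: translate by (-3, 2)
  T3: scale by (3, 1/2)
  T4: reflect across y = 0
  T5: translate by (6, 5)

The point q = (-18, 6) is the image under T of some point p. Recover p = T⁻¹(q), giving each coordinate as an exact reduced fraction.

p = (1, 1)

T1 = [1 0 -6; 0 1 -5; 0 0 1]
T2·T1 = [1 0 -9; 0 1 -3; 0 0 1]
T3·…·T1 = [3 0 -27; 0 1/2 -3/2; 0 0 1]
T4·…·T1 = [3 0 -27; 0 -1/2 3/2; 0 0 1]
T5·…·T1 = [3 0 -21; 0 -1/2 13/2; 0 0 1]
det M = -3/2; M⁻¹ = [1/3 0 7; 0 -2 13; 0 0 1]
M⁻¹ · (-18, 6)ᵀ = (1, 1)ᵀ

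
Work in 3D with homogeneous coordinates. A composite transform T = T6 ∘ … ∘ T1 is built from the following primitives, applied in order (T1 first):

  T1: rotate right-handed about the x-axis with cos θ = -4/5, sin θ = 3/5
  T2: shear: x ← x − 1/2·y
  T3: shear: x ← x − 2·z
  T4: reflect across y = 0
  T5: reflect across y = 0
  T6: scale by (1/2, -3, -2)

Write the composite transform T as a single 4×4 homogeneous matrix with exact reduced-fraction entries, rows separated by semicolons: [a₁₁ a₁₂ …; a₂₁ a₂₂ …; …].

T = [1/2 -2/5 19/20 0; 0 12/5 9/5 0; 0 -6/5 8/5 0; 0 0 0 1]

T1 = [1 0 0 0; 0 -4/5 -3/5 0; 0 3/5 -4/5 0; 0 0 0 1]
T2·T1 = [1 2/5 3/10 0; 0 -4/5 -3/5 0; 0 3/5 -4/5 0; 0 0 0 1]
T3·…·T1 = [1 -4/5 19/10 0; 0 -4/5 -3/5 0; 0 3/5 -4/5 0; 0 0 0 1]
T4·…·T1 = [1 -4/5 19/10 0; 0 4/5 3/5 0; 0 3/5 -4/5 0; 0 0 0 1]
T5·…·T1 = [1 -4/5 19/10 0; 0 -4/5 -3/5 0; 0 3/5 -4/5 0; 0 0 0 1]
T6·…·T1 = [1/2 -2/5 19/20 0; 0 12/5 9/5 0; 0 -6/5 8/5 0; 0 0 0 1]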